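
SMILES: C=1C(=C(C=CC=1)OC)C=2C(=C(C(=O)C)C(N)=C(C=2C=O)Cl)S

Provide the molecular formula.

Heavy atoms from the SMILES: 16 C, 1 Cl, 1 N, 3 O, 1 S.
Implicit hydrogens by atom environment:
  8 × C (aromatic): no H
  4 × C (aromatic): 1 H each → 4
  3 × O: no H
  2 × C: 3 H each → 6
  1 × C: 1 H
  1 × C: no H
  1 × Cl: no H
  1 × N: 2 H
  1 × S: 1 H
  Total hydrogens = 14.
Molecular formula: C16H14ClNO3S

C16H14ClNO3S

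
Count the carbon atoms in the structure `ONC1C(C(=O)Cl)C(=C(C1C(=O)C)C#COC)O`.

The symbol for carbon appears 11 times in the SMILES. (Cl is a single chlorine, not C + l.)

11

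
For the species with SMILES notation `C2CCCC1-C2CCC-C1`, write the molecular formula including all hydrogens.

Heavy atoms from the SMILES: 10 C.
Implicit hydrogens by atom environment:
  8 × C: 2 H each → 16
  2 × C: 1 H each → 2
  Total hydrogens = 18.
Molecular formula: C10H18

C10H18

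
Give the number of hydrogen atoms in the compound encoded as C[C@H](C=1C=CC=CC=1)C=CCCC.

Hydrogens are implicit in SMILES; fill each atom to its normal valence:
  5 × C (aromatic): 1 H each → 5
  3 × C: 1 H each → 3
  2 × C: 3 H each → 6
  2 × C: 2 H each → 4
  1 × C (aromatic): no H
  Total hydrogens = 18.

18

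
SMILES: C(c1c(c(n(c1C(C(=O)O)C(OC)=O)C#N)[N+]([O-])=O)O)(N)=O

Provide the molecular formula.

C10H8N4O8

Heavy atoms from the SMILES: 10 C, 4 N, 8 O.
Implicit hydrogens by atom environment:
  5 × O: no H
  4 × C (aromatic): no H
  4 × C: no H
  2 × O: 1 H each → 2
  1 × C: 3 H
  1 × C: 1 H
  1 × N: 2 H
  1 × N (aromatic): no H
  1 × N (charge +1): no H
  1 × N: no H
  1 × O (charge -1): no H
  Total hydrogens = 8.
Molecular formula: C10H8N4O8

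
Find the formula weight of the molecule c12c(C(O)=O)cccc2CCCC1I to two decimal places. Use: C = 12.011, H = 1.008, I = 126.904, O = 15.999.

Molecular formula: C11H11IO2.
M = 11×12.011 + 11×1.008 + 1×126.904 + 2×15.999 = 302.11 g/mol.

302.11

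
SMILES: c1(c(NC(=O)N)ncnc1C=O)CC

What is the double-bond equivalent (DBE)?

Molecular formula from the SMILES: C8H10N4O2.
DoU = (2C + 2 + N − H − X)/2 = (2·8 + 2 + 4 − 10 − 0)/2 = 12/2 = 6.
(Structurally: 1 ring(s) + 5 π bond(s) = 6.)

6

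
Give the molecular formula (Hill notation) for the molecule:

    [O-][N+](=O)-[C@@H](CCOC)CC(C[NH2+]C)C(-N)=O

Heavy atoms from the SMILES: 9 C, 3 N, 4 O.
Implicit hydrogens by atom environment:
  4 × C: 2 H each → 8
  3 × O: no H
  2 × C: 3 H each → 6
  2 × C: 1 H each → 2
  1 × C: no H
  1 × N (charge +1): 2 H
  1 × N: 2 H
  1 × N (charge +1): no H
  1 × O (charge -1): no H
  Total hydrogens = 20.
Net charge +1.
Molecular formula: C9H20N3O4+

C9H20N3O4+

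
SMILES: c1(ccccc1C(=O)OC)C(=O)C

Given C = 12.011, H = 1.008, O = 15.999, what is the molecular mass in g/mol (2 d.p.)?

178.19

Molecular formula: C10H10O3.
M = 10×12.011 + 10×1.008 + 3×15.999 = 178.19 g/mol.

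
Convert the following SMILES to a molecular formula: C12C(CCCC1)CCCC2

C10H18

Heavy atoms from the SMILES: 10 C.
Implicit hydrogens by atom environment:
  8 × C: 2 H each → 16
  2 × C: 1 H each → 2
  Total hydrogens = 18.
Molecular formula: C10H18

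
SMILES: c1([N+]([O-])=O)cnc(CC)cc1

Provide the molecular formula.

C7H8N2O2

Heavy atoms from the SMILES: 7 C, 2 N, 2 O.
Implicit hydrogens by atom environment:
  3 × C (aromatic): 1 H each → 3
  2 × C (aromatic): no H
  1 × C: 3 H
  1 × C: 2 H
  1 × N (aromatic): no H
  1 × N (charge +1): no H
  1 × O: no H
  1 × O (charge -1): no H
  Total hydrogens = 8.
Molecular formula: C7H8N2O2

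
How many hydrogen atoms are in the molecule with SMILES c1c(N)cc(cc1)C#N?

6

Hydrogens are implicit in SMILES; fill each atom to its normal valence:
  4 × C (aromatic): 1 H each → 4
  2 × C (aromatic): no H
  1 × C: no H
  1 × N: 2 H
  1 × N: no H
  Total hydrogens = 6.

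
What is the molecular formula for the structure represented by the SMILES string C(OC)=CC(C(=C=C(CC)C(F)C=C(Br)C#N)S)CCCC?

Heavy atoms from the SMILES: 1 Br, 17 C, 1 F, 1 N, 1 O, 1 S.
Implicit hydrogens by atom environment:
  5 × C: 1 H each → 5
  5 × C: no H
  4 × C: 2 H each → 8
  3 × C: 3 H each → 9
  1 × Br: no H
  1 × F: no H
  1 × N: no H
  1 × O: no H
  1 × S: 1 H
  Total hydrogens = 23.
Molecular formula: C17H23BrFNOS

C17H23BrFNOS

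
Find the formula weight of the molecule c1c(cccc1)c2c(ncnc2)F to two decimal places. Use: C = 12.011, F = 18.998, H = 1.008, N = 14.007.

174.18

Molecular formula: C10H7FN2.
M = 10×12.011 + 1×18.998 + 7×1.008 + 2×14.007 = 174.18 g/mol.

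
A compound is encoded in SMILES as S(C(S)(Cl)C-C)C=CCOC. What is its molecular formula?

C7H13ClOS2

Heavy atoms from the SMILES: 7 C, 1 Cl, 1 O, 2 S.
Implicit hydrogens by atom environment:
  2 × C: 3 H each → 6
  2 × C: 2 H each → 4
  2 × C: 1 H each → 2
  1 × C: no H
  1 × Cl: no H
  1 × O: no H
  1 × S: 1 H
  1 × S: no H
  Total hydrogens = 13.
Molecular formula: C7H13ClOS2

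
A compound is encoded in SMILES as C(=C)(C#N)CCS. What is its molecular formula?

C5H7NS

Heavy atoms from the SMILES: 5 C, 1 N, 1 S.
Implicit hydrogens by atom environment:
  3 × C: 2 H each → 6
  2 × C: no H
  1 × N: no H
  1 × S: 1 H
  Total hydrogens = 7.
Molecular formula: C5H7NS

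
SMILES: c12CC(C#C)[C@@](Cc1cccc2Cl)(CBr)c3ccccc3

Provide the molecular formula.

C19H16BrCl

Heavy atoms from the SMILES: 1 Br, 19 C, 1 Cl.
Implicit hydrogens by atom environment:
  8 × C (aromatic): 1 H each → 8
  4 × C (aromatic): no H
  3 × C: 2 H each → 6
  2 × C: 1 H each → 2
  2 × C: no H
  1 × Br: no H
  1 × Cl: no H
  Total hydrogens = 16.
Molecular formula: C19H16BrCl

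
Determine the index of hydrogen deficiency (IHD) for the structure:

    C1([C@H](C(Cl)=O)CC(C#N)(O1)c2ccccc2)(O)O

8

Molecular formula from the SMILES: C12H10ClNO4.
DoU = (2C + 2 + N − H − X)/2 = (2·12 + 2 + 1 − 10 − 1)/2 = 16/2 = 8.
(Structurally: 2 ring(s) + 6 π bond(s) = 8.)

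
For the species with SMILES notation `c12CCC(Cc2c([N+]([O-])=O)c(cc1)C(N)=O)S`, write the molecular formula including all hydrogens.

Heavy atoms from the SMILES: 11 C, 2 N, 3 O, 1 S.
Implicit hydrogens by atom environment:
  4 × C (aromatic): no H
  3 × C: 2 H each → 6
  2 × C (aromatic): 1 H each → 2
  2 × O: no H
  1 × C: 1 H
  1 × C: no H
  1 × N: 2 H
  1 × N (charge +1): no H
  1 × O (charge -1): no H
  1 × S: 1 H
  Total hydrogens = 12.
Molecular formula: C11H12N2O3S

C11H12N2O3S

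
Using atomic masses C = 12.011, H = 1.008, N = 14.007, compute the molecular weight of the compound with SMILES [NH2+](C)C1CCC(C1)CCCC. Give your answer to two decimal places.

Molecular formula: C10H22N+.
M = 10×12.011 + 22×1.008 + 1×14.007 = 156.29 g/mol.

156.29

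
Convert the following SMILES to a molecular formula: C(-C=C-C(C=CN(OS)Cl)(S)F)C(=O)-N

C7H10ClFN2O2S2

Heavy atoms from the SMILES: 7 C, 1 Cl, 1 F, 2 N, 2 O, 2 S.
Implicit hydrogens by atom environment:
  4 × C: 1 H each → 4
  2 × C: no H
  2 × O: no H
  2 × S: 1 H each → 2
  1 × C: 2 H
  1 × Cl: no H
  1 × F: no H
  1 × N: 2 H
  1 × N: no H
  Total hydrogens = 10.
Molecular formula: C7H10ClFN2O2S2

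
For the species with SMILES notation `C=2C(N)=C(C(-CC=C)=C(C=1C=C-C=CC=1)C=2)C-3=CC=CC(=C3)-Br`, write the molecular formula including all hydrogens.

C21H18BrN

Heavy atoms from the SMILES: 1 Br, 21 C, 1 N.
Implicit hydrogens by atom environment:
  11 × C (aromatic): 1 H each → 11
  7 × C (aromatic): no H
  2 × C: 2 H each → 4
  1 × Br: no H
  1 × C: 1 H
  1 × N: 2 H
  Total hydrogens = 18.
Molecular formula: C21H18BrN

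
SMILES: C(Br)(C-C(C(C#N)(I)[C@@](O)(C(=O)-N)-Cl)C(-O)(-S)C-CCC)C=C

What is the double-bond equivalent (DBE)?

Molecular formula from the SMILES: C14H21BrClIN2O3S.
DoU = (2C + 2 + N − H − X)/2 = (2·14 + 2 + 2 − 21 − 3)/2 = 8/2 = 4.
(Structurally: 0 ring(s) + 4 π bond(s) = 4.)

4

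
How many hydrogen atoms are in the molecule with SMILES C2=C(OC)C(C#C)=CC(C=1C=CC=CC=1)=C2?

12

Hydrogens are implicit in SMILES; fill each atom to its normal valence:
  8 × C (aromatic): 1 H each → 8
  4 × C (aromatic): no H
  1 × C: 3 H
  1 × C: 1 H
  1 × C: no H
  1 × O: no H
  Total hydrogens = 12.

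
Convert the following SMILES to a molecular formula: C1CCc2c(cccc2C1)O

C10H12O

Heavy atoms from the SMILES: 10 C, 1 O.
Implicit hydrogens by atom environment:
  4 × C: 2 H each → 8
  3 × C (aromatic): 1 H each → 3
  3 × C (aromatic): no H
  1 × O: 1 H
  Total hydrogens = 12.
Molecular formula: C10H12O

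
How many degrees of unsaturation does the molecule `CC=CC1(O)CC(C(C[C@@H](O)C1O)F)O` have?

2

Molecular formula from the SMILES: C10H17FO4.
DoU = (2C + 2 + N − H − X)/2 = (2·10 + 2 + 0 − 17 − 1)/2 = 4/2 = 2.
(Structurally: 1 ring(s) + 1 π bond(s) = 2.)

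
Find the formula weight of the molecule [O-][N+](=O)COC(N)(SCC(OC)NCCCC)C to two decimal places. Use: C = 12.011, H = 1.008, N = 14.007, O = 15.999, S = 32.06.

Molecular formula: C10H23N3O4S.
M = 10×12.011 + 23×1.008 + 3×14.007 + 4×15.999 + 1×32.06 = 281.37 g/mol.

281.37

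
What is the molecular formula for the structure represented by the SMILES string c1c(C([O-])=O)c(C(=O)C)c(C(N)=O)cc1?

Heavy atoms from the SMILES: 10 C, 1 N, 4 O.
Implicit hydrogens by atom environment:
  3 × C (aromatic): 1 H each → 3
  3 × C (aromatic): no H
  3 × C: no H
  3 × O: no H
  1 × C: 3 H
  1 × N: 2 H
  1 × O (charge -1): no H
  Total hydrogens = 8.
Net charge -1.
Molecular formula: C10H8NO4-

C10H8NO4-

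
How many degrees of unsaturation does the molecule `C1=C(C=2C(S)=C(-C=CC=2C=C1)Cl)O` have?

7

Molecular formula from the SMILES: C10H7ClOS.
DoU = (2C + 2 + N − H − X)/2 = (2·10 + 2 + 0 − 7 − 1)/2 = 14/2 = 7.
(Structurally: 2 ring(s) + 5 π bond(s) = 7.)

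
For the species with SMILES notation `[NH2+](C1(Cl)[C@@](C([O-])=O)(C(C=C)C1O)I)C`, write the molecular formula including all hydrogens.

Heavy atoms from the SMILES: 8 C, 1 Cl, 1 I, 1 N, 3 O.
Implicit hydrogens by atom environment:
  3 × C: 1 H each → 3
  3 × C: no H
  1 × C: 3 H
  1 × C: 2 H
  1 × Cl: no H
  1 × I: no H
  1 × N (charge +1): 2 H
  1 × O: 1 H
  1 × O: no H
  1 × O (charge -1): no H
  Total hydrogens = 11.
Molecular formula: C8H11ClINO3

C8H11ClINO3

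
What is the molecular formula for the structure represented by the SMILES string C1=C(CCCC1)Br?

C6H9Br

Heavy atoms from the SMILES: 1 Br, 6 C.
Implicit hydrogens by atom environment:
  4 × C: 2 H each → 8
  1 × Br: no H
  1 × C: 1 H
  1 × C: no H
  Total hydrogens = 9.
Molecular formula: C6H9Br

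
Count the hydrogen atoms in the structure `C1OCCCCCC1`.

Hydrogens are implicit in SMILES; fill each atom to its normal valence:
  7 × C: 2 H each → 14
  1 × O: no H
  Total hydrogens = 14.

14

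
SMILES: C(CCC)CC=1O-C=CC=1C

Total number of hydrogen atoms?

16

Hydrogens are implicit in SMILES; fill each atom to its normal valence:
  4 × C: 2 H each → 8
  2 × C: 3 H each → 6
  2 × C (aromatic): 1 H each → 2
  2 × C (aromatic): no H
  1 × O (aromatic): no H
  Total hydrogens = 16.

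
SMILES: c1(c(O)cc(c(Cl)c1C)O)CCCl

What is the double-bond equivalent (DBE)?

4

Molecular formula from the SMILES: C9H10Cl2O2.
DoU = (2C + 2 + N − H − X)/2 = (2·9 + 2 + 0 − 10 − 2)/2 = 8/2 = 4.
(Structurally: 1 ring(s) + 3 π bond(s) = 4.)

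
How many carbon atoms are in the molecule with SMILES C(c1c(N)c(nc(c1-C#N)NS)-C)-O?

The symbol for carbon appears 8 times in the SMILES. Lowercase c denotes aromatic carbon and counts toward C.

8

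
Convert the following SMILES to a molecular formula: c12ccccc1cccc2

C10H8

Heavy atoms from the SMILES: 10 C.
Implicit hydrogens by atom environment:
  8 × C (aromatic): 1 H each → 8
  2 × C (aromatic): no H
  Total hydrogens = 8.
Molecular formula: C10H8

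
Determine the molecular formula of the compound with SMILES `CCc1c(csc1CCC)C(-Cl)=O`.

Heavy atoms from the SMILES: 10 C, 1 Cl, 1 O, 1 S.
Implicit hydrogens by atom environment:
  3 × C: 2 H each → 6
  3 × C (aromatic): no H
  2 × C: 3 H each → 6
  1 × C (aromatic): 1 H
  1 × C: no H
  1 × Cl: no H
  1 × O: no H
  1 × S (aromatic): no H
  Total hydrogens = 13.
Molecular formula: C10H13ClOS

C10H13ClOS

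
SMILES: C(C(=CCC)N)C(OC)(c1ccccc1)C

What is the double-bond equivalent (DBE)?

Molecular formula from the SMILES: C14H21NO.
DoU = (2C + 2 + N − H − X)/2 = (2·14 + 2 + 1 − 21 − 0)/2 = 10/2 = 5.
(Structurally: 1 ring(s) + 4 π bond(s) = 5.)

5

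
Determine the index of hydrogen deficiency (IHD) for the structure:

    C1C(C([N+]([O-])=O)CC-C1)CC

Molecular formula from the SMILES: C8H15NO2.
DoU = (2C + 2 + N − H − X)/2 = (2·8 + 2 + 1 − 15 − 0)/2 = 4/2 = 2.
(Structurally: 1 ring(s) + 1 π bond(s) = 2.)

2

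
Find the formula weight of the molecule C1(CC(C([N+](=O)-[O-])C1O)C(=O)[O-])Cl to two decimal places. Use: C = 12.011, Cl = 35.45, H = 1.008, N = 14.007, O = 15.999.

Molecular formula: C6H7ClNO5-.
M = 6×12.011 + 1×35.45 + 7×1.008 + 1×14.007 + 5×15.999 = 208.57 g/mol.

208.57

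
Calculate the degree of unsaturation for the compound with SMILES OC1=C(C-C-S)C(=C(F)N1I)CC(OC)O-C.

Molecular formula from the SMILES: C10H15FINO3S.
DoU = (2C + 2 + N − H − X)/2 = (2·10 + 2 + 1 − 15 − 2)/2 = 6/2 = 3.
(Structurally: 1 ring(s) + 2 π bond(s) = 3.)

3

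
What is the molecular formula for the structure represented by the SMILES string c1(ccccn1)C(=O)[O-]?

C6H4NO2-

Heavy atoms from the SMILES: 6 C, 1 N, 2 O.
Implicit hydrogens by atom environment:
  4 × C (aromatic): 1 H each → 4
  1 × C (aromatic): no H
  1 × C: no H
  1 × N (aromatic): no H
  1 × O: no H
  1 × O (charge -1): no H
  Total hydrogens = 4.
Net charge -1.
Molecular formula: C6H4NO2-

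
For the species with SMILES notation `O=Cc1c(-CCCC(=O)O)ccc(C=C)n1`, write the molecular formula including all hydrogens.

C12H13NO3

Heavy atoms from the SMILES: 12 C, 1 N, 3 O.
Implicit hydrogens by atom environment:
  4 × C: 2 H each → 8
  3 × C (aromatic): no H
  2 × C (aromatic): 1 H each → 2
  2 × C: 1 H each → 2
  2 × O: no H
  1 × C: no H
  1 × N (aromatic): no H
  1 × O: 1 H
  Total hydrogens = 13.
Molecular formula: C12H13NO3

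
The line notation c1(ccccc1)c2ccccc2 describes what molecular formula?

C12H10

Heavy atoms from the SMILES: 12 C.
Implicit hydrogens by atom environment:
  10 × C (aromatic): 1 H each → 10
  2 × C (aromatic): no H
  Total hydrogens = 10.
Molecular formula: C12H10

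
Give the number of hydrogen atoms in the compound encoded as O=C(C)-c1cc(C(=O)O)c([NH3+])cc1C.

12

Hydrogens are implicit in SMILES; fill each atom to its normal valence:
  4 × C (aromatic): no H
  2 × C: 3 H each → 6
  2 × C (aromatic): 1 H each → 2
  2 × C: no H
  2 × O: no H
  1 × N (charge +1): 3 H
  1 × O: 1 H
  Total hydrogens = 12.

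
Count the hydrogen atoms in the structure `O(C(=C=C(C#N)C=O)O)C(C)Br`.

Hydrogens are implicit in SMILES; fill each atom to its normal valence:
  4 × C: no H
  2 × C: 1 H each → 2
  2 × O: no H
  1 × Br: no H
  1 × C: 3 H
  1 × N: no H
  1 × O: 1 H
  Total hydrogens = 6.

6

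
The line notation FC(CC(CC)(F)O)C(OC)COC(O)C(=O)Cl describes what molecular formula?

Heavy atoms from the SMILES: 10 C, 1 Cl, 2 F, 5 O.
Implicit hydrogens by atom environment:
  3 × C: 2 H each → 6
  3 × C: 1 H each → 3
  3 × O: no H
  2 × C: 3 H each → 6
  2 × C: no H
  2 × F: no H
  2 × O: 1 H each → 2
  1 × Cl: no H
  Total hydrogens = 17.
Molecular formula: C10H17ClF2O5

C10H17ClF2O5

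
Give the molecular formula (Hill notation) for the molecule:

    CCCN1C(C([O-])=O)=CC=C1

C8H10NO2-

Heavy atoms from the SMILES: 8 C, 1 N, 2 O.
Implicit hydrogens by atom environment:
  3 × C (aromatic): 1 H each → 3
  2 × C: 2 H each → 4
  1 × C: 3 H
  1 × C (aromatic): no H
  1 × C: no H
  1 × N (aromatic): no H
  1 × O: no H
  1 × O (charge -1): no H
  Total hydrogens = 10.
Net charge -1.
Molecular formula: C8H10NO2-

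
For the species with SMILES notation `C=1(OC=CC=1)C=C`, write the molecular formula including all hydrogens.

C6H6O

Heavy atoms from the SMILES: 6 C, 1 O.
Implicit hydrogens by atom environment:
  3 × C (aromatic): 1 H each → 3
  1 × C: 2 H
  1 × C: 1 H
  1 × C (aromatic): no H
  1 × O (aromatic): no H
  Total hydrogens = 6.
Molecular formula: C6H6O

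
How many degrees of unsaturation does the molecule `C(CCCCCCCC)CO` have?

Molecular formula from the SMILES: C10H22O.
DoU = (2C + 2 + N − H − X)/2 = (2·10 + 2 + 0 − 22 − 0)/2 = 0/2 = 0.
(Structurally: 0 ring(s) + 0 π bond(s) = 0.)

0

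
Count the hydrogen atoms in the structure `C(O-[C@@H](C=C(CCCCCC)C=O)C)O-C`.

Hydrogens are implicit in SMILES; fill each atom to its normal valence:
  6 × C: 2 H each → 12
  3 × C: 3 H each → 9
  3 × C: 1 H each → 3
  3 × O: no H
  1 × C: no H
  Total hydrogens = 24.

24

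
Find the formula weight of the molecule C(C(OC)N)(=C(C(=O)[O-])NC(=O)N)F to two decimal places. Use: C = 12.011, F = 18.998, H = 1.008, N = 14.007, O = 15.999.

Molecular formula: C6H9FN3O4-.
M = 6×12.011 + 1×18.998 + 9×1.008 + 3×14.007 + 4×15.999 = 206.15 g/mol.

206.15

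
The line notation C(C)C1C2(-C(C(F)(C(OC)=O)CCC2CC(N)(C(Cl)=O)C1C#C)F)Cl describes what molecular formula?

Heavy atoms from the SMILES: 17 C, 2 Cl, 2 F, 1 N, 3 O.
Implicit hydrogens by atom environment:
  6 × C: no H
  5 × C: 1 H each → 5
  4 × C: 2 H each → 8
  3 × O: no H
  2 × C: 3 H each → 6
  2 × Cl: no H
  2 × F: no H
  1 × N: 2 H
  Total hydrogens = 21.
Molecular formula: C17H21Cl2F2NO3

C17H21Cl2F2NO3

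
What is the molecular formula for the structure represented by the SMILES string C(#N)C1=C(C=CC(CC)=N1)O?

C8H8N2O

Heavy atoms from the SMILES: 8 C, 2 N, 1 O.
Implicit hydrogens by atom environment:
  3 × C (aromatic): no H
  2 × C (aromatic): 1 H each → 2
  1 × C: 3 H
  1 × C: 2 H
  1 × C: no H
  1 × N (aromatic): no H
  1 × N: no H
  1 × O: 1 H
  Total hydrogens = 8.
Molecular formula: C8H8N2O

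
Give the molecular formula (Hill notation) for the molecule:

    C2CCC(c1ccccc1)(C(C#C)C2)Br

Heavy atoms from the SMILES: 1 Br, 14 C.
Implicit hydrogens by atom environment:
  5 × C (aromatic): 1 H each → 5
  4 × C: 2 H each → 8
  2 × C: 1 H each → 2
  2 × C: no H
  1 × Br: no H
  1 × C (aromatic): no H
  Total hydrogens = 15.
Molecular formula: C14H15Br

C14H15Br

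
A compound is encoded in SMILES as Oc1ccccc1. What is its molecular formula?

C6H6O

Heavy atoms from the SMILES: 6 C, 1 O.
Implicit hydrogens by atom environment:
  5 × C (aromatic): 1 H each → 5
  1 × C (aromatic): no H
  1 × O: 1 H
  Total hydrogens = 6.
Molecular formula: C6H6O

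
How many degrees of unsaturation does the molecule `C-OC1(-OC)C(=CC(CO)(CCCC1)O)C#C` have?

4

Molecular formula from the SMILES: C13H20O4.
DoU = (2C + 2 + N − H − X)/2 = (2·13 + 2 + 0 − 20 − 0)/2 = 8/2 = 4.
(Structurally: 1 ring(s) + 3 π bond(s) = 4.)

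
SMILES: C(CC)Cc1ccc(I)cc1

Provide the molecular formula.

Heavy atoms from the SMILES: 10 C, 1 I.
Implicit hydrogens by atom environment:
  4 × C (aromatic): 1 H each → 4
  3 × C: 2 H each → 6
  2 × C (aromatic): no H
  1 × C: 3 H
  1 × I: no H
  Total hydrogens = 13.
Molecular formula: C10H13I

C10H13I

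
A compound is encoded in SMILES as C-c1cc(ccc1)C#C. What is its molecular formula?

C9H8

Heavy atoms from the SMILES: 9 C.
Implicit hydrogens by atom environment:
  4 × C (aromatic): 1 H each → 4
  2 × C (aromatic): no H
  1 × C: 3 H
  1 × C: 1 H
  1 × C: no H
  Total hydrogens = 8.
Molecular formula: C9H8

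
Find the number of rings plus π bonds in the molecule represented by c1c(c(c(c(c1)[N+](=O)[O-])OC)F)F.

Molecular formula from the SMILES: C7H5F2NO3.
DoU = (2C + 2 + N − H − X)/2 = (2·7 + 2 + 1 − 5 − 2)/2 = 10/2 = 5.
(Structurally: 1 ring(s) + 4 π bond(s) = 5.)

5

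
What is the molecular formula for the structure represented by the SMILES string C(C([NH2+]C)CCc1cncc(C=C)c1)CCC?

C15H25N2+

Heavy atoms from the SMILES: 15 C, 2 N.
Implicit hydrogens by atom environment:
  6 × C: 2 H each → 12
  3 × C (aromatic): 1 H each → 3
  2 × C: 3 H each → 6
  2 × C: 1 H each → 2
  2 × C (aromatic): no H
  1 × N (charge +1): 2 H
  1 × N (aromatic): no H
  Total hydrogens = 25.
Net charge +1.
Molecular formula: C15H25N2+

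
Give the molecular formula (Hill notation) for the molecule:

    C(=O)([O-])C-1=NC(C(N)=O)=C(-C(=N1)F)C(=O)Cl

Heavy atoms from the SMILES: 7 C, 1 Cl, 1 F, 3 N, 4 O.
Implicit hydrogens by atom environment:
  4 × C (aromatic): no H
  3 × C: no H
  3 × O: no H
  2 × N (aromatic): no H
  1 × Cl: no H
  1 × F: no H
  1 × N: 2 H
  1 × O (charge -1): no H
  Total hydrogens = 2.
Net charge -1.
Molecular formula: C7H2ClFN3O4-

C7H2ClFN3O4-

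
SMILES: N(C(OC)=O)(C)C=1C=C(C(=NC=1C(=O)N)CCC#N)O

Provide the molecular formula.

Heavy atoms from the SMILES: 12 C, 4 N, 4 O.
Implicit hydrogens by atom environment:
  4 × C (aromatic): no H
  3 × C: no H
  3 × O: no H
  2 × C: 3 H each → 6
  2 × C: 2 H each → 4
  2 × N: no H
  1 × C (aromatic): 1 H
  1 × N: 2 H
  1 × N (aromatic): no H
  1 × O: 1 H
  Total hydrogens = 14.
Molecular formula: C12H14N4O4

C12H14N4O4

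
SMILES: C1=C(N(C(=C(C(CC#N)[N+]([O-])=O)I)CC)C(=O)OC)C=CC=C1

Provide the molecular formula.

C15H16IN3O4

Heavy atoms from the SMILES: 15 C, 1 I, 3 N, 4 O.
Implicit hydrogens by atom environment:
  5 × C (aromatic): 1 H each → 5
  4 × C: no H
  3 × O: no H
  2 × C: 3 H each → 6
  2 × C: 2 H each → 4
  2 × N: no H
  1 × C: 1 H
  1 × C (aromatic): no H
  1 × I: no H
  1 × N (charge +1): no H
  1 × O (charge -1): no H
  Total hydrogens = 16.
Molecular formula: C15H16IN3O4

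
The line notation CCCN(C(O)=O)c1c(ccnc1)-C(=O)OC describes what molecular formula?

Heavy atoms from the SMILES: 11 C, 2 N, 4 O.
Implicit hydrogens by atom environment:
  3 × C (aromatic): 1 H each → 3
  3 × O: no H
  2 × C: 3 H each → 6
  2 × C: 2 H each → 4
  2 × C (aromatic): no H
  2 × C: no H
  1 × N (aromatic): no H
  1 × N: no H
  1 × O: 1 H
  Total hydrogens = 14.
Molecular formula: C11H14N2O4

C11H14N2O4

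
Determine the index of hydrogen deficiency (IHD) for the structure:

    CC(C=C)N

1

Molecular formula from the SMILES: C4H9N.
DoU = (2C + 2 + N − H − X)/2 = (2·4 + 2 + 1 − 9 − 0)/2 = 2/2 = 1.
(Structurally: 0 ring(s) + 1 π bond(s) = 1.)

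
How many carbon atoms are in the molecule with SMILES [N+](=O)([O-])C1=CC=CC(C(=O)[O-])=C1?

The symbol for carbon appears 7 times in the SMILES.

7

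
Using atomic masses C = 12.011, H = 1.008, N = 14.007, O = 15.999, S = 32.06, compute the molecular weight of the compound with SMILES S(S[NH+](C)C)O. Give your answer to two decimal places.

Molecular formula: C2H8NOS2+.
M = 2×12.011 + 8×1.008 + 1×14.007 + 1×15.999 + 2×32.06 = 126.21 g/mol.

126.21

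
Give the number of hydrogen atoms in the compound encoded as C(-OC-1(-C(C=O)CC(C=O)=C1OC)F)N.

12

Hydrogens are implicit in SMILES; fill each atom to its normal valence:
  4 × O: no H
  3 × C: 1 H each → 3
  3 × C: no H
  2 × C: 2 H each → 4
  1 × C: 3 H
  1 × F: no H
  1 × N: 2 H
  Total hydrogens = 12.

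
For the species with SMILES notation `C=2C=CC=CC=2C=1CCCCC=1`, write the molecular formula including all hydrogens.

C12H14

Heavy atoms from the SMILES: 12 C.
Implicit hydrogens by atom environment:
  5 × C (aromatic): 1 H each → 5
  4 × C: 2 H each → 8
  1 × C: 1 H
  1 × C: no H
  1 × C (aromatic): no H
  Total hydrogens = 14.
Molecular formula: C12H14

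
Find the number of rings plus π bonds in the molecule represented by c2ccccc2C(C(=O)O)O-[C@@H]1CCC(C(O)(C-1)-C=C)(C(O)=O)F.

8

Molecular formula from the SMILES: C17H19FO6.
DoU = (2C + 2 + N − H − X)/2 = (2·17 + 2 + 0 − 19 − 1)/2 = 16/2 = 8.
(Structurally: 2 ring(s) + 6 π bond(s) = 8.)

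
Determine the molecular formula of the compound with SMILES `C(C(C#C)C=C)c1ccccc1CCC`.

Heavy atoms from the SMILES: 15 C.
Implicit hydrogens by atom environment:
  4 × C: 2 H each → 8
  4 × C (aromatic): 1 H each → 4
  3 × C: 1 H each → 3
  2 × C (aromatic): no H
  1 × C: 3 H
  1 × C: no H
  Total hydrogens = 18.
Molecular formula: C15H18

C15H18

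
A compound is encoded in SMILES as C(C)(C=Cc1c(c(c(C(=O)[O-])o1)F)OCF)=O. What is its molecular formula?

Heavy atoms from the SMILES: 10 C, 2 F, 5 O.
Implicit hydrogens by atom environment:
  4 × C (aromatic): no H
  3 × O: no H
  2 × C: 1 H each → 2
  2 × C: no H
  2 × F: no H
  1 × C: 3 H
  1 × C: 2 H
  1 × O (aromatic): no H
  1 × O (charge -1): no H
  Total hydrogens = 7.
Net charge -1.
Molecular formula: C10H7F2O5-

C10H7F2O5-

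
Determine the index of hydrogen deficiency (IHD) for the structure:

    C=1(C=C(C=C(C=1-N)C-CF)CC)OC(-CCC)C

Molecular formula from the SMILES: C15H24FNO.
DoU = (2C + 2 + N − H − X)/2 = (2·15 + 2 + 1 − 24 − 1)/2 = 8/2 = 4.
(Structurally: 1 ring(s) + 3 π bond(s) = 4.)

4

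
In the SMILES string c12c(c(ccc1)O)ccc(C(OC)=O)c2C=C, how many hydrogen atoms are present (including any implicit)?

12

Hydrogens are implicit in SMILES; fill each atom to its normal valence:
  5 × C (aromatic): 1 H each → 5
  5 × C (aromatic): no H
  2 × O: no H
  1 × C: 3 H
  1 × C: 2 H
  1 × C: 1 H
  1 × C: no H
  1 × O: 1 H
  Total hydrogens = 12.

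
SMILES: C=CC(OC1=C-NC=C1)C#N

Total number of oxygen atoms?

The symbol for oxygen appears 1 time in the SMILES.

1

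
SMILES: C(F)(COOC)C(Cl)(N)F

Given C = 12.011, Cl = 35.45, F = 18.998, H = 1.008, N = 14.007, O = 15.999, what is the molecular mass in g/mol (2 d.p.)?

175.56

Molecular formula: C4H8ClF2NO2.
M = 4×12.011 + 1×35.45 + 2×18.998 + 8×1.008 + 1×14.007 + 2×15.999 = 175.56 g/mol.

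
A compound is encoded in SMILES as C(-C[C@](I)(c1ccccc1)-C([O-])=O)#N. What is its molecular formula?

Heavy atoms from the SMILES: 10 C, 1 I, 1 N, 2 O.
Implicit hydrogens by atom environment:
  5 × C (aromatic): 1 H each → 5
  3 × C: no H
  1 × C: 2 H
  1 × C (aromatic): no H
  1 × I: no H
  1 × N: no H
  1 × O: no H
  1 × O (charge -1): no H
  Total hydrogens = 7.
Net charge -1.
Molecular formula: C10H7INO2-

C10H7INO2-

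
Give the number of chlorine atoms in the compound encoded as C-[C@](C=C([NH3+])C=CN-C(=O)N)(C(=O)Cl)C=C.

1

The symbol for chlorine appears 1 time in the SMILES.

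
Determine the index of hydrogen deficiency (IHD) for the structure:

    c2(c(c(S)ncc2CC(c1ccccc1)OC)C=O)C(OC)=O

10

Molecular formula from the SMILES: C17H17NO4S.
DoU = (2C + 2 + N − H − X)/2 = (2·17 + 2 + 1 − 17 − 0)/2 = 20/2 = 10.
(Structurally: 2 ring(s) + 8 π bond(s) = 10.)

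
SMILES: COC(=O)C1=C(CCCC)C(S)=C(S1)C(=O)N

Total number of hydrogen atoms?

15

Hydrogens are implicit in SMILES; fill each atom to its normal valence:
  4 × C (aromatic): no H
  3 × C: 2 H each → 6
  3 × O: no H
  2 × C: 3 H each → 6
  2 × C: no H
  1 × N: 2 H
  1 × S: 1 H
  1 × S (aromatic): no H
  Total hydrogens = 15.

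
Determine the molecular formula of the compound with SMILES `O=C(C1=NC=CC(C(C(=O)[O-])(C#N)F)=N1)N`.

Heavy atoms from the SMILES: 8 C, 1 F, 4 N, 3 O.
Implicit hydrogens by atom environment:
  4 × C: no H
  2 × C (aromatic): 1 H each → 2
  2 × C (aromatic): no H
  2 × N (aromatic): no H
  2 × O: no H
  1 × F: no H
  1 × N: 2 H
  1 × N: no H
  1 × O (charge -1): no H
  Total hydrogens = 4.
Net charge -1.
Molecular formula: C8H4FN4O3-

C8H4FN4O3-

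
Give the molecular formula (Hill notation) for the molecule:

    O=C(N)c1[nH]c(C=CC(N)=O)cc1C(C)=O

Heavy atoms from the SMILES: 10 C, 3 N, 3 O.
Implicit hydrogens by atom environment:
  3 × C (aromatic): no H
  3 × C: no H
  3 × O: no H
  2 × C: 1 H each → 2
  2 × N: 2 H each → 4
  1 × C: 3 H
  1 × C (aromatic): 1 H
  1 × N (aromatic): 1 H
  Total hydrogens = 11.
Molecular formula: C10H11N3O3

C10H11N3O3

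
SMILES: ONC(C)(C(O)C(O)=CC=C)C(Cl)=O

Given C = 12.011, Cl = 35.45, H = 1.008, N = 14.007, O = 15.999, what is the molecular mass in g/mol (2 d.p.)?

221.64

Molecular formula: C8H12ClNO4.
M = 8×12.011 + 1×35.45 + 12×1.008 + 1×14.007 + 4×15.999 = 221.64 g/mol.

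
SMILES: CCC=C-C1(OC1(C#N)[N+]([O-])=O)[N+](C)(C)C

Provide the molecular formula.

Heavy atoms from the SMILES: 10 C, 3 N, 3 O.
Implicit hydrogens by atom environment:
  4 × C: 3 H each → 12
  3 × C: no H
  2 × C: 1 H each → 2
  2 × N (charge +1): no H
  2 × O: no H
  1 × C: 2 H
  1 × N: no H
  1 × O (charge -1): no H
  Total hydrogens = 16.
Net charge +1.
Molecular formula: C10H16N3O3+

C10H16N3O3+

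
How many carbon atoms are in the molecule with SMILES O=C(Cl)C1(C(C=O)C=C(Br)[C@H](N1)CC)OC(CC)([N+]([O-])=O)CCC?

15

The symbol for carbon appears 15 times in the SMILES. (Cl is a single chlorine, not C + l.)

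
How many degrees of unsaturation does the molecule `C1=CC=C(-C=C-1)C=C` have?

Molecular formula from the SMILES: C8H8.
DoU = (2C + 2 + N − H − X)/2 = (2·8 + 2 + 0 − 8 − 0)/2 = 10/2 = 5.
(Structurally: 1 ring(s) + 4 π bond(s) = 5.)

5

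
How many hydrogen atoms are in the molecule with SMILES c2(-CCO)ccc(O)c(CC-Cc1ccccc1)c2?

20

Hydrogens are implicit in SMILES; fill each atom to its normal valence:
  8 × C (aromatic): 1 H each → 8
  5 × C: 2 H each → 10
  4 × C (aromatic): no H
  2 × O: 1 H each → 2
  Total hydrogens = 20.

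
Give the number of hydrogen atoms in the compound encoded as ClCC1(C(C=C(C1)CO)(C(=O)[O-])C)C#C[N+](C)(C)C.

20

Hydrogens are implicit in SMILES; fill each atom to its normal valence:
  6 × C: no H
  4 × C: 3 H each → 12
  3 × C: 2 H each → 6
  1 × C: 1 H
  1 × Cl: no H
  1 × N (charge +1): no H
  1 × O: 1 H
  1 × O: no H
  1 × O (charge -1): no H
  Total hydrogens = 20.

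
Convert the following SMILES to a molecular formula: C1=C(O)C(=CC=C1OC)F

Heavy atoms from the SMILES: 7 C, 1 F, 2 O.
Implicit hydrogens by atom environment:
  3 × C (aromatic): 1 H each → 3
  3 × C (aromatic): no H
  1 × C: 3 H
  1 × F: no H
  1 × O: 1 H
  1 × O: no H
  Total hydrogens = 7.
Molecular formula: C7H7FO2

C7H7FO2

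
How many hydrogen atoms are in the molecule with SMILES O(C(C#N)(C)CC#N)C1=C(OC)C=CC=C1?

12

Hydrogens are implicit in SMILES; fill each atom to its normal valence:
  4 × C (aromatic): 1 H each → 4
  3 × C: no H
  2 × C: 3 H each → 6
  2 × C (aromatic): no H
  2 × N: no H
  2 × O: no H
  1 × C: 2 H
  Total hydrogens = 12.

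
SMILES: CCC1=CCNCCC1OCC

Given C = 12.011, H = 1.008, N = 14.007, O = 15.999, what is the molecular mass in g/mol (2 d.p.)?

Molecular formula: C10H19NO.
M = 10×12.011 + 19×1.008 + 1×14.007 + 1×15.999 = 169.27 g/mol.

169.27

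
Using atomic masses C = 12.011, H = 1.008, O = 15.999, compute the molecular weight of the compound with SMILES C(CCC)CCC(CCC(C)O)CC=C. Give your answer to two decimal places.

Molecular formula: C14H28O.
M = 14×12.011 + 28×1.008 + 1×15.999 = 212.38 g/mol.

212.38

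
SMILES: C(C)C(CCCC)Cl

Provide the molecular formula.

Heavy atoms from the SMILES: 7 C, 1 Cl.
Implicit hydrogens by atom environment:
  4 × C: 2 H each → 8
  2 × C: 3 H each → 6
  1 × C: 1 H
  1 × Cl: no H
  Total hydrogens = 15.
Molecular formula: C7H15Cl

C7H15Cl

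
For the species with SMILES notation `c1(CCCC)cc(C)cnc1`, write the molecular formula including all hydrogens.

C10H15N

Heavy atoms from the SMILES: 10 C, 1 N.
Implicit hydrogens by atom environment:
  3 × C: 2 H each → 6
  3 × C (aromatic): 1 H each → 3
  2 × C: 3 H each → 6
  2 × C (aromatic): no H
  1 × N (aromatic): no H
  Total hydrogens = 15.
Molecular formula: C10H15N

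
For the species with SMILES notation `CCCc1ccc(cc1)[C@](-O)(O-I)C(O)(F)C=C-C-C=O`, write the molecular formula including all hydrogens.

Heavy atoms from the SMILES: 15 C, 1 F, 1 I, 4 O.
Implicit hydrogens by atom environment:
  4 × C (aromatic): 1 H each → 4
  3 × C: 2 H each → 6
  3 × C: 1 H each → 3
  2 × C: no H
  2 × C (aromatic): no H
  2 × O: 1 H each → 2
  2 × O: no H
  1 × C: 3 H
  1 × F: no H
  1 × I: no H
  Total hydrogens = 18.
Molecular formula: C15H18FIO4

C15H18FIO4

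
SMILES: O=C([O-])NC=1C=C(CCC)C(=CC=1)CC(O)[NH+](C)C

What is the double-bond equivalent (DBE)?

5

Molecular formula from the SMILES: C14H22N2O3.
DoU = (2C + 2 + N − H − X)/2 = (2·14 + 2 + 2 − 22 − 0)/2 = 10/2 = 5.
(Structurally: 1 ring(s) + 4 π bond(s) = 5.)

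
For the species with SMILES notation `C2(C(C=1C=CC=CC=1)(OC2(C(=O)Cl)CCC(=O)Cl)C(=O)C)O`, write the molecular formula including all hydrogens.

Heavy atoms from the SMILES: 15 C, 2 Cl, 5 O.
Implicit hydrogens by atom environment:
  5 × C (aromatic): 1 H each → 5
  5 × C: no H
  4 × O: no H
  2 × C: 2 H each → 4
  2 × Cl: no H
  1 × C: 3 H
  1 × C: 1 H
  1 × C (aromatic): no H
  1 × O: 1 H
  Total hydrogens = 14.
Molecular formula: C15H14Cl2O5

C15H14Cl2O5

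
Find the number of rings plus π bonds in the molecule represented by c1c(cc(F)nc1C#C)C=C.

Molecular formula from the SMILES: C9H6FN.
DoU = (2C + 2 + N − H − X)/2 = (2·9 + 2 + 1 − 6 − 1)/2 = 14/2 = 7.
(Structurally: 1 ring(s) + 6 π bond(s) = 7.)

7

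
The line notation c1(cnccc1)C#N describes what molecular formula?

Heavy atoms from the SMILES: 6 C, 2 N.
Implicit hydrogens by atom environment:
  4 × C (aromatic): 1 H each → 4
  1 × C (aromatic): no H
  1 × C: no H
  1 × N (aromatic): no H
  1 × N: no H
  Total hydrogens = 4.
Molecular formula: C6H4N2

C6H4N2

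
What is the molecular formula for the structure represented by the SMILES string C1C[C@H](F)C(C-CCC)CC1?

C10H19F

Heavy atoms from the SMILES: 10 C, 1 F.
Implicit hydrogens by atom environment:
  7 × C: 2 H each → 14
  2 × C: 1 H each → 2
  1 × C: 3 H
  1 × F: no H
  Total hydrogens = 19.
Molecular formula: C10H19F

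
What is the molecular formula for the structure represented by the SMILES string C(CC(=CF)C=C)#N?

Heavy atoms from the SMILES: 6 C, 1 F, 1 N.
Implicit hydrogens by atom environment:
  2 × C: 2 H each → 4
  2 × C: 1 H each → 2
  2 × C: no H
  1 × F: no H
  1 × N: no H
  Total hydrogens = 6.
Molecular formula: C6H6FN

C6H6FN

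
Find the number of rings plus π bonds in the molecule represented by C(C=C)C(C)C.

Molecular formula from the SMILES: C6H12.
DoU = (2C + 2 + N − H − X)/2 = (2·6 + 2 + 0 − 12 − 0)/2 = 2/2 = 1.
(Structurally: 0 ring(s) + 1 π bond(s) = 1.)

1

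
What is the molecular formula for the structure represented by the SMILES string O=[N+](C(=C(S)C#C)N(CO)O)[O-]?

Heavy atoms from the SMILES: 5 C, 2 N, 4 O, 1 S.
Implicit hydrogens by atom environment:
  3 × C: no H
  2 × O: 1 H each → 2
  1 × C: 2 H
  1 × C: 1 H
  1 × N: no H
  1 × N (charge +1): no H
  1 × O: no H
  1 × O (charge -1): no H
  1 × S: 1 H
  Total hydrogens = 6.
Molecular formula: C5H6N2O4S

C5H6N2O4S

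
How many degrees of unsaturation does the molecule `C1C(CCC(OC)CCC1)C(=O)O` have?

2

Molecular formula from the SMILES: C10H18O3.
DoU = (2C + 2 + N − H − X)/2 = (2·10 + 2 + 0 − 18 − 0)/2 = 4/2 = 2.
(Structurally: 1 ring(s) + 1 π bond(s) = 2.)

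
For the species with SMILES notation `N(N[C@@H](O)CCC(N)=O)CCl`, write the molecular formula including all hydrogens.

Heavy atoms from the SMILES: 5 C, 1 Cl, 3 N, 2 O.
Implicit hydrogens by atom environment:
  3 × C: 2 H each → 6
  2 × N: 1 H each → 2
  1 × C: 1 H
  1 × C: no H
  1 × Cl: no H
  1 × N: 2 H
  1 × O: 1 H
  1 × O: no H
  Total hydrogens = 12.
Molecular formula: C5H12ClN3O2

C5H12ClN3O2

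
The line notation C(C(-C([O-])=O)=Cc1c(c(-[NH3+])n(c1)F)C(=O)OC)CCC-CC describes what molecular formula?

C15H21FN2O4

Heavy atoms from the SMILES: 15 C, 1 F, 2 N, 4 O.
Implicit hydrogens by atom environment:
  5 × C: 2 H each → 10
  3 × C (aromatic): no H
  3 × C: no H
  3 × O: no H
  2 × C: 3 H each → 6
  1 × C (aromatic): 1 H
  1 × C: 1 H
  1 × F: no H
  1 × N (charge +1): 3 H
  1 × N (aromatic): no H
  1 × O (charge -1): no H
  Total hydrogens = 21.
Molecular formula: C15H21FN2O4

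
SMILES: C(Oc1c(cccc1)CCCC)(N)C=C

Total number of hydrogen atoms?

Hydrogens are implicit in SMILES; fill each atom to its normal valence:
  4 × C: 2 H each → 8
  4 × C (aromatic): 1 H each → 4
  2 × C: 1 H each → 2
  2 × C (aromatic): no H
  1 × C: 3 H
  1 × N: 2 H
  1 × O: no H
  Total hydrogens = 19.

19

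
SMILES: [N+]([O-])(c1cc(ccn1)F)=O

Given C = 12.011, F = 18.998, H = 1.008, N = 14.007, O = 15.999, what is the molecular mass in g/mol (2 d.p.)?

142.09

Molecular formula: C5H3FN2O2.
M = 5×12.011 + 1×18.998 + 3×1.008 + 2×14.007 + 2×15.999 = 142.09 g/mol.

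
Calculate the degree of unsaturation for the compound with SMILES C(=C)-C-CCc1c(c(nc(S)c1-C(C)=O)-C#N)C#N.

10

Molecular formula from the SMILES: C14H13N3OS.
DoU = (2C + 2 + N − H − X)/2 = (2·14 + 2 + 3 − 13 − 0)/2 = 20/2 = 10.
(Structurally: 1 ring(s) + 9 π bond(s) = 10.)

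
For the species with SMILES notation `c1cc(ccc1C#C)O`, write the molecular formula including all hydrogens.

Heavy atoms from the SMILES: 8 C, 1 O.
Implicit hydrogens by atom environment:
  4 × C (aromatic): 1 H each → 4
  2 × C (aromatic): no H
  1 × C: 1 H
  1 × C: no H
  1 × O: 1 H
  Total hydrogens = 6.
Molecular formula: C8H6O

C8H6O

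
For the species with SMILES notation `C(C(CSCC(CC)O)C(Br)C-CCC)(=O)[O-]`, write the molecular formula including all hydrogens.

Heavy atoms from the SMILES: 1 Br, 12 C, 3 O, 1 S.
Implicit hydrogens by atom environment:
  6 × C: 2 H each → 12
  3 × C: 1 H each → 3
  2 × C: 3 H each → 6
  1 × Br: no H
  1 × C: no H
  1 × O: 1 H
  1 × O: no H
  1 × O (charge -1): no H
  1 × S: no H
  Total hydrogens = 22.
Net charge -1.
Molecular formula: C12H22BrO3S-

C12H22BrO3S-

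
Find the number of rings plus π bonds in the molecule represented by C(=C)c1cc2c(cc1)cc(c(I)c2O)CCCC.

8

Molecular formula from the SMILES: C16H17IO.
DoU = (2C + 2 + N − H − X)/2 = (2·16 + 2 + 0 − 17 − 1)/2 = 16/2 = 8.
(Structurally: 2 ring(s) + 6 π bond(s) = 8.)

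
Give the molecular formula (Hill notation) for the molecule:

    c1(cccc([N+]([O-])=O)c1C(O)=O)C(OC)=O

C9H7NO6

Heavy atoms from the SMILES: 9 C, 1 N, 6 O.
Implicit hydrogens by atom environment:
  4 × O: no H
  3 × C (aromatic): 1 H each → 3
  3 × C (aromatic): no H
  2 × C: no H
  1 × C: 3 H
  1 × N (charge +1): no H
  1 × O: 1 H
  1 × O (charge -1): no H
  Total hydrogens = 7.
Molecular formula: C9H7NO6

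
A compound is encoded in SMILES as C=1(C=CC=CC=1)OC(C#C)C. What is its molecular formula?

C10H10O

Heavy atoms from the SMILES: 10 C, 1 O.
Implicit hydrogens by atom environment:
  5 × C (aromatic): 1 H each → 5
  2 × C: 1 H each → 2
  1 × C: 3 H
  1 × C (aromatic): no H
  1 × C: no H
  1 × O: no H
  Total hydrogens = 10.
Molecular formula: C10H10O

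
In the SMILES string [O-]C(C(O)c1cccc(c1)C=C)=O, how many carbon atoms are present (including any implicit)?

10

The symbol for carbon appears 10 times in the SMILES. Lowercase c denotes aromatic carbon and counts toward C.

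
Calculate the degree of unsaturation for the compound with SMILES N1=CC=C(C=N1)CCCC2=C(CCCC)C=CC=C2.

Molecular formula from the SMILES: C17H22N2.
DoU = (2C + 2 + N − H − X)/2 = (2·17 + 2 + 2 − 22 − 0)/2 = 16/2 = 8.
(Structurally: 2 ring(s) + 6 π bond(s) = 8.)

8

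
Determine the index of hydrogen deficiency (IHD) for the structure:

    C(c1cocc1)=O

4

Molecular formula from the SMILES: C5H4O2.
DoU = (2C + 2 + N − H − X)/2 = (2·5 + 2 + 0 − 4 − 0)/2 = 8/2 = 4.
(Structurally: 1 ring(s) + 3 π bond(s) = 4.)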